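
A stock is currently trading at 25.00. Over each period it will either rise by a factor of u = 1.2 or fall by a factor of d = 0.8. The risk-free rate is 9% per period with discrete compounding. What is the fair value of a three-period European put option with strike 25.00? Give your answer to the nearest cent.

Risk-neutral probability p = (1 + 0.09 − 0.8)/(1.2 − 0.8) = 0.2900/0.4000 = 0.7250
Terminal stock prices: S_uuu = 43.2, S_uud = 28.8, S_udd = 19.2, S_ddd = 12.8
Terminal payoffs (K − S): max(-18.2, 0) = 0, max(-3.8, 0) = 0, max(5.8, 0) = 5.8, max(12.2, 0) = 12.2
Node uu (S = 36): V_uu = 1/1.09·[0.7250·0.0000 + 0.2750·0.0000] = 0.0000
Node ud (S = 24): V_ud = 1/1.09·[0.7250·0.0000 + 0.2750·5.8000] = 1.4633
Node dd (S = 16): V_dd = 1/1.09·[0.7250·5.8000 + 0.2750·12.2000] = 6.9358
Node u (S = 30): V_u = 1/1.09·[0.7250·0.0000 + 0.2750·1.4633] = 0.3692
Node d (S = 20): V_d = 1/1.09·[0.7250·1.4633 + 0.2750·6.9358] = 2.7232
Node 0 (S = 25): V_0 = 1/1.09·[0.7250·0.3692 + 0.2750·2.7232] = 0.9326

0.93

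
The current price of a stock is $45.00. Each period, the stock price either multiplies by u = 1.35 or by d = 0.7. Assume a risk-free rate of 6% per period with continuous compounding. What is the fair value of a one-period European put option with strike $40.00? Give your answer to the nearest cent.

$3.55

Risk-neutral probability p = (e^0.06 − 0.7)/(1.35 − 0.7) = 0.3618/0.6500 = 0.5567
Terminal stock prices: S_u = 60.75, S_d = 31.5
Terminal payoffs (K − S): max(-20.75, 0) = 0, max(8.5, 0) = 8.5
Node 0 (S = 45): V_0 = e^(−0.06)·[0.5567·0.0000 + 0.4433·8.5000] = 3.5488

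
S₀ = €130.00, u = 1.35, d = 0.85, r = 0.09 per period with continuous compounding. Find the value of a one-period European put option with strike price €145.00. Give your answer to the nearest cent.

Risk-neutral probability p = (e^0.09 − 0.85)/(1.35 − 0.85) = 0.2442/0.5000 = 0.4883
Terminal stock prices: S_u = 175.5, S_d = 110.5
Terminal payoffs (K − S): max(-30.5, 0) = 0, max(34.5, 0) = 34.5
Node 0 (S = 130): V_0 = e^(−0.09)·[0.4883·0.0000 + 0.5117·34.5000] = 16.1327

€16.13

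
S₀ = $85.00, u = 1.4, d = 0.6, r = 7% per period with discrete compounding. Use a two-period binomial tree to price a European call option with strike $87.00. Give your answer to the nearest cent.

$24.00

Risk-neutral probability p = (1 + 0.07 − 0.6)/(1.4 − 0.6) = 0.4700/0.8000 = 0.5875
Terminal stock prices: S_uu = 166.6, S_ud = 71.4, S_dd = 30.6
Terminal payoffs (S − K): max(79.6, 0) = 79.6, max(-15.6, 0) = 0, max(-56.4, 0) = 0
Node u (S = 119): V_u = 1/1.07·[0.5875·79.6000 + 0.4125·0.0000] = 43.7056
Node d (S = 51): V_d = 1/1.07·[0.5875·0.0000 + 0.4125·0.0000] = 0.0000
Node 0 (S = 85): V_0 = 1/1.07·[0.5875·43.7056 + 0.4125·0.0000] = 23.9972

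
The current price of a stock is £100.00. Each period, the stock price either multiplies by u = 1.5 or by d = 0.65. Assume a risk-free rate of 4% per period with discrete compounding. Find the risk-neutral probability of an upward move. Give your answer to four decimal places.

Risk-neutral probability p = (1 + 0.04 − 0.65)/(1.5 − 0.65) = 0.3900/0.8500 = 0.4588

p = 0.4588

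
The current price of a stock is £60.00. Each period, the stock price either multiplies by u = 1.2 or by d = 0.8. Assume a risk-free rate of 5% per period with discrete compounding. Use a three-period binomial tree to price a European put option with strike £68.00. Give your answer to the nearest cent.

£6.69

Risk-neutral probability p = (1 + 0.05 − 0.8)/(1.2 − 0.8) = 0.2500/0.4000 = 0.6250
Terminal stock prices: S_uuu = 103.7, S_uud = 69.12, S_udd = 46.08, S_ddd = 30.72
Terminal payoffs (K − S): max(-35.68, 0) = 0, max(-1.12, 0) = 0, max(21.92, 0) = 21.92, max(37.28, 0) = 37.28
Node uu (S = 86.4): V_uu = 1/1.05·[0.6250·0.0000 + 0.3750·0.0000] = 0.0000
Node ud (S = 57.6): V_ud = 1/1.05·[0.6250·0.0000 + 0.3750·21.9200] = 7.8286
Node dd (S = 38.4): V_dd = 1/1.05·[0.6250·21.9200 + 0.3750·37.2800] = 26.3619
Node u (S = 72): V_u = 1/1.05·[0.6250·0.0000 + 0.3750·7.8286] = 2.7959
Node d (S = 48): V_d = 1/1.05·[0.6250·7.8286 + 0.3750·26.3619] = 14.0748
Node 0 (S = 60): V_0 = 1/1.05·[0.6250·2.7959 + 0.3750·14.0748] = 6.6910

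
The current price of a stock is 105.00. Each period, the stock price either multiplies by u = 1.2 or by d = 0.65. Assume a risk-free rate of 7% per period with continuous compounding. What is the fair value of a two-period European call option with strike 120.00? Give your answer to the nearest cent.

Risk-neutral probability p = (e^0.07 − 0.65)/(1.2 − 0.65) = 0.4225/0.5500 = 0.7682
Terminal stock prices: S_uu = 151.2, S_ud = 81.9, S_dd = 44.36
Terminal payoffs (S − K): max(31.2, 0) = 31.2, max(-38.1, 0) = 0, max(-75.64, 0) = 0
Node u (S = 126): V_u = e^(−0.07)·[0.7682·31.2000 + 0.2318·0.0000] = 22.3474
Node d (S = 68.25): V_d = e^(−0.07)·[0.7682·0.0000 + 0.2318·0.0000] = 0.0000
Node 0 (S = 105): V_0 = e^(−0.07)·[0.7682·22.3474 + 0.2318·0.0000] = 16.0066

16.01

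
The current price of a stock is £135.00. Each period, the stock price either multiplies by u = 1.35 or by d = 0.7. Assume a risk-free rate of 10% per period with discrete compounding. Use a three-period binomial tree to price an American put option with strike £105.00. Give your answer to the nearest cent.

Risk-neutral probability p = (1 + 0.1 − 0.7)/(1.35 − 0.7) = 0.4000/0.6500 = 0.6154
Terminal stock prices: S_uuu = 332.2, S_uud = 172.2, S_udd = 89.3, S_ddd = 46.3
Terminal payoffs (K − S): max(-227.2, 0) = 0, max(-67.23, 0) = 0, max(15.7, 0) = 15.7, max(58.7, 0) = 58.7
Node uu (S = 246): continuation = 1/1.1·[0.6154·0.0000 + 0.3846·0.0000] = 0.0000; exercise value = 0.0000 ≤ continuation, so V_uu = 0.0000
Node ud (S = 127.6): continuation = 1/1.1·[0.6154·0.0000 + 0.3846·15.6975] = 5.4886; exercise value = 0.0000 ≤ continuation, so V_ud = 5.4886
Node dd (S = 66.15): continuation = 1/1.1·[0.6154·15.6975 + 0.3846·58.6950] = 29.3045; exercise value = 38.8500 > continuation, so V_dd = 38.8500 (exercise)
Node u (S = 182.2): continuation = 1/1.1·[0.6154·0.0000 + 0.3846·5.4886] = 1.9191; exercise value = 0.0000 ≤ continuation, so V_u = 1.9191
Node d (S = 94.5): continuation = 1/1.1·[0.6154·5.4886 + 0.3846·38.8500] = 16.6545; exercise value = 10.5000 ≤ continuation, so V_d = 16.6545
Node 0 (S = 135): continuation = 1/1.1·[0.6154·1.9191 + 0.3846·16.6545] = 6.8969; exercise value = 0.0000 ≤ continuation, so V_0 = 6.8969

£6.90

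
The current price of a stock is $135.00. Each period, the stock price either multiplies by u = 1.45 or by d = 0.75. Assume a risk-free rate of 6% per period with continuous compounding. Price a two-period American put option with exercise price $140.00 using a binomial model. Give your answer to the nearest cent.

$20.24

Risk-neutral probability p = (e^0.06 − 0.75)/(1.45 − 0.75) = 0.3118/0.7000 = 0.4455
Terminal stock prices: S_uu = 283.8, S_ud = 146.8, S_dd = 75.94
Terminal payoffs (K − S): max(-143.8, 0) = 0, max(-6.812, 0) = 0, max(64.06, 0) = 64.06
Node u (S = 195.8): continuation = e^(−0.06)·[0.4455·0.0000 + 0.5545·0.0000] = 0.0000; exercise value = 0.0000 ≤ continuation, so V_u = 0.0000
Node d (S = 101.2): continuation = e^(−0.06)·[0.4455·0.0000 + 0.5545·64.0625] = 33.4551; exercise value = 38.7500 > continuation, so V_d = 38.7500 (exercise)
Node 0 (S = 135): continuation = e^(−0.06)·[0.4455·0.0000 + 0.5545·38.7500] = 20.2363; exercise value = 5.0000 ≤ continuation, so V_0 = 20.2363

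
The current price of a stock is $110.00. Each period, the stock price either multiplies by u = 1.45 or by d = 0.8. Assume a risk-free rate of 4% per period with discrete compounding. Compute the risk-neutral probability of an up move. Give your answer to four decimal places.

p = 0.3692

Risk-neutral probability p = (1 + 0.04 − 0.8)/(1.45 − 0.8) = 0.2400/0.6500 = 0.3692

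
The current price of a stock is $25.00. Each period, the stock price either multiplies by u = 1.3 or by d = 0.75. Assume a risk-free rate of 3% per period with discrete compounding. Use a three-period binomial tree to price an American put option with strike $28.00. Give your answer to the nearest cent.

Risk-neutral probability p = (1 + 0.03 − 0.75)/(1.3 − 0.75) = 0.2800/0.5500 = 0.5091
Terminal stock prices: S_uuu = 54.93, S_uud = 31.69, S_udd = 18.28, S_ddd = 10.55
Terminal payoffs (K − S): max(-26.93, 0) = 0, max(-3.688, 0) = 0, max(9.719, 0) = 9.719, max(17.45, 0) = 17.45
Node uu (S = 42.25): continuation = 1/1.03·[0.5091·0.0000 + 0.4909·0.0000] = 0.0000; exercise value = 0.0000 ≤ continuation, so V_uu = 0.0000
Node ud (S = 24.38): continuation = 1/1.03·[0.5091·0.0000 + 0.4909·9.7188] = 4.6321; exercise value = 3.6250 ≤ continuation, so V_ud = 4.6321
Node dd (S = 14.06): continuation = 1/1.03·[0.5091·9.7188 + 0.4909·17.4531] = 13.1220; exercise value = 13.9375 > continuation, so V_dd = 13.9375 (exercise)
Node u (S = 32.5): continuation = 1/1.03·[0.5091·0.0000 + 0.4909·4.6321] = 2.2077; exercise value = 0.0000 ≤ continuation, so V_u = 2.2077
Node d (S = 18.75): continuation = 1/1.03·[0.5091·4.6321 + 0.4909·13.9375] = 8.9322; exercise value = 9.2500 > continuation, so V_d = 9.2500 (exercise)
Node 0 (S = 25): continuation = 1/1.03·[0.5091·2.2077 + 0.4909·9.2500] = 5.4998; exercise value = 3.0000 ≤ continuation, so V_0 = 5.4998

$5.50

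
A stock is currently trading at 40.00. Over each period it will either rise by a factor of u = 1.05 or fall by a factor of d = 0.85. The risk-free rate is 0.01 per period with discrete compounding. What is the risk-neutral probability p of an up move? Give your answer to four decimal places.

Risk-neutral probability p = (1 + 0.01 − 0.85)/(1.05 − 0.85) = 0.1600/0.2000 = 0.8000

p = 0.8000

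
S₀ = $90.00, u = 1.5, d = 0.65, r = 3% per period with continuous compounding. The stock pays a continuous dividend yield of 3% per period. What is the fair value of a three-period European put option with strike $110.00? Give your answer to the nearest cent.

$36.55

Per-period risk-free factor R = e^0.03 = 1.0305; dividend-adjusted growth = e^(0.03−0.03) = 1.0000.
Risk-neutral probability p = (1.0000 − 0.65)/(1.5 − 0.65) = 0.3500/0.8500 = 0.4118
Terminal stock prices: S_uuu = 303.8, S_uud = 131.6, S_udd = 57.04, S_ddd = 24.72
Terminal payoffs (K − S): max(-193.8, 0) = 0, max(-21.62, 0) = 0, max(52.96, 0) = 52.96, max(85.28, 0) = 85.28
Node uu (S = 202.5): V_uu = e^(−0.03)·[0.4118·0.0000 + 0.5882·0.0000] = 0.0000
Node ud (S = 87.75): V_ud = e^(−0.03)·[0.4118·0.0000 + 0.5882·52.9625] = 30.2337
Node dd (S = 38.03): V_dd = e^(−0.03)·[0.4118·52.9625 + 0.5882·85.2837] = 69.8478
Node u (S = 135): V_u = e^(−0.03)·[0.4118·0.0000 + 0.5882·30.2337] = 17.2589
Node d (S = 58.5): V_d = e^(−0.03)·[0.4118·30.2337 + 0.5882·69.8478] = 51.9539
Node 0 (S = 90): V_0 = e^(−0.03)·[0.4118·17.2589 + 0.5882·51.9539] = 36.5545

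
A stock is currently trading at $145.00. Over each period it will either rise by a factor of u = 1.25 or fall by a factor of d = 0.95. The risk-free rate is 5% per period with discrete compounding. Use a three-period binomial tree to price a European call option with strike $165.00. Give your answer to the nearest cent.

Risk-neutral probability p = (1 + 0.05 − 0.95)/(1.25 − 0.95) = 0.1000/0.3000 = 0.3333
Terminal stock prices: S_uuu = 283.2, S_uud = 215.2, S_udd = 163.6, S_ddd = 124.3
Terminal payoffs (S − K): max(118.2, 0) = 118.2, max(50.23, 0) = 50.23, max(-1.422, 0) = 0, max(-40.68, 0) = 0
Node uu (S = 226.6): V_uu = 1/1.05·[0.3333·118.2031 + 0.6667·50.2344] = 69.4196
Node ud (S = 172.2): V_ud = 1/1.05·[0.3333·50.2344 + 0.6667·0.0000] = 15.9474
Node dd (S = 130.9): V_dd = 1/1.05·[0.3333·0.0000 + 0.6667·0.0000] = 0.0000
Node u (S = 181.2): V_u = 1/1.05·[0.3333·69.4196 + 0.6667·15.9474] = 32.1633
Node d (S = 137.8): V_d = 1/1.05·[0.3333·15.9474 + 0.6667·0.0000] = 5.0627
Node 0 (S = 145): V_0 = 1/1.05·[0.3333·32.1633 + 0.6667·5.0627] = 13.4250

$13.42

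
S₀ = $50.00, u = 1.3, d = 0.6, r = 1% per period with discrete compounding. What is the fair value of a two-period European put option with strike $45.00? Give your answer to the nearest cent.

$7.40

Risk-neutral probability p = (1 + 0.01 − 0.6)/(1.3 − 0.6) = 0.4100/0.7000 = 0.5857
Terminal stock prices: S_uu = 84.5, S_ud = 39, S_dd = 18
Terminal payoffs (K − S): max(-39.5, 0) = 0, max(6, 0) = 6, max(27, 0) = 27
Node u (S = 65): V_u = 1/1.01·[0.5857·0.0000 + 0.4143·6.0000] = 2.4611
Node d (S = 30): V_d = 1/1.01·[0.5857·6.0000 + 0.4143·27.0000] = 14.5545
Node 0 (S = 50): V_0 = 1/1.01·[0.5857·2.4611 + 0.4143·14.5545] = 7.3972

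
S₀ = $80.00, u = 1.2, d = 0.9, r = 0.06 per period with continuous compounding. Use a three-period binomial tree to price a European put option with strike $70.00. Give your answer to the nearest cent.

$0.95

Risk-neutral probability p = (e^0.06 − 0.9)/(1.2 − 0.9) = 0.1618/0.3000 = 0.5395
Terminal stock prices: S_uuu = 138.2, S_uud = 103.7, S_udd = 77.76, S_ddd = 58.32
Terminal payoffs (K − S): max(-68.24, 0) = 0, max(-33.68, 0) = 0, max(-7.76, 0) = 0, max(11.68, 0) = 11.68
Node uu (S = 115.2): V_uu = e^(−0.06)·[0.5395·0.0000 + 0.4605·0.0000] = 0.0000
Node ud (S = 86.4): V_ud = e^(−0.06)·[0.5395·0.0000 + 0.4605·0.0000] = 0.0000
Node dd (S = 64.8): V_dd = e^(−0.06)·[0.5395·0.0000 + 0.4605·11.6800] = 5.0659
Node u (S = 96): V_u = e^(−0.06)·[0.5395·0.0000 + 0.4605·0.0000] = 0.0000
Node d (S = 72): V_d = e^(−0.06)·[0.5395·0.0000 + 0.4605·5.0659] = 2.1972
Node 0 (S = 80): V_0 = e^(−0.06)·[0.5395·0.0000 + 0.4605·2.1972] = 0.9530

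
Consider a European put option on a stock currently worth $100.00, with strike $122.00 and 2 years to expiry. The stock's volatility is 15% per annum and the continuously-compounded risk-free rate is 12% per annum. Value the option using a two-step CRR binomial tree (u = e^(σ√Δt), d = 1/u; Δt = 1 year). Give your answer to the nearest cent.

CRR parameters: u = e^(σ√Δt) = e^(0.15·√1) = 1.1618, d = 1/u = 0.8607
Per-period rate: rΔt = 0.12·1 = 0.12, so R = e^0.12 = 1.1275
Risk-neutral probability p = (e^0.12 − 0.8607)/(1.1618 − 0.8607) = 0.2668/0.3011 = 0.8860
Terminal stock prices: S_uu = 135, S_ud = 100, S_dd = 74.08
Terminal payoffs (K − S): max(-12.99, 0) = 0, max(22, 0) = 22, max(47.92, 0) = 47.92
Node u (S = 116.2): V_u = e^(−0.12)·[0.8860·0.0000 + 0.1140·22.0000] = 2.2250
Node d (S = 86.07): V_d = e^(−0.12)·[0.8860·22.0000 + 0.1140·47.9182] = 22.1335
Node 0 (S = 100): V_0 = e^(−0.12)·[0.8860·2.2250 + 0.1140·22.1335] = 3.9868

$3.99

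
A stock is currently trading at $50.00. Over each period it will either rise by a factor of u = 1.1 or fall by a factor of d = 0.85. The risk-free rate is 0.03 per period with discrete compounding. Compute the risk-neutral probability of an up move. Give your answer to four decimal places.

p = 0.7200

Risk-neutral probability p = (1 + 0.03 − 0.85)/(1.1 − 0.85) = 0.1800/0.2500 = 0.7200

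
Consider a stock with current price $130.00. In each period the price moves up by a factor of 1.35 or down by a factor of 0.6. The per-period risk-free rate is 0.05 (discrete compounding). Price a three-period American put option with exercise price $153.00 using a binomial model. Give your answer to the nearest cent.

$40.30

Risk-neutral probability p = (1 + 0.05 − 0.6)/(1.35 − 0.6) = 0.4500/0.7500 = 0.6000
Terminal stock prices: S_uuu = 319.8, S_uud = 142.2, S_udd = 63.18, S_ddd = 28.08
Terminal payoffs (K − S): max(-166.8, 0) = 0, max(10.84, 0) = 10.84, max(89.82, 0) = 89.82, max(124.9, 0) = 124.9
Node uu (S = 236.9): continuation = 1/1.05·[0.6000·0.0000 + 0.4000·10.8450] = 4.1314; exercise value = 0.0000 ≤ continuation, so V_uu = 4.1314
Node ud (S = 105.3): continuation = 1/1.05·[0.6000·10.8450 + 0.4000·89.8200] = 40.4143; exercise value = 47.7000 > continuation, so V_ud = 47.7000 (exercise)
Node dd (S = 46.8): continuation = 1/1.05·[0.6000·89.8200 + 0.4000·124.9200] = 98.9143; exercise value = 106.2000 > continuation, so V_dd = 106.2000 (exercise)
Node u (S = 175.5): continuation = 1/1.05·[0.6000·4.1314 + 0.4000·47.7000] = 20.5322; exercise value = 0.0000 ≤ continuation, so V_u = 20.5322
Node d (S = 78): continuation = 1/1.05·[0.6000·47.7000 + 0.4000·106.2000] = 67.7143; exercise value = 75.0000 > continuation, so V_d = 75.0000 (exercise)
Node 0 (S = 130): continuation = 1/1.05·[0.6000·20.5322 + 0.4000·75.0000] = 40.3041; exercise value = 23.0000 ≤ continuation, so V_0 = 40.3041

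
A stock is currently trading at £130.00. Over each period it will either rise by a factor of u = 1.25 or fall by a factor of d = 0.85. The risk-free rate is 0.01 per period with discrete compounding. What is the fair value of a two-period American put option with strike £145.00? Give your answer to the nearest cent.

£22.11

Risk-neutral probability p = (1 + 0.01 − 0.85)/(1.25 − 0.85) = 0.1600/0.4000 = 0.4000
Terminal stock prices: S_uu = 203.1, S_ud = 138.1, S_dd = 93.92
Terminal payoffs (K − S): max(-58.12, 0) = 0, max(6.875, 0) = 6.875, max(51.08, 0) = 51.08
Node u (S = 162.5): continuation = 1/1.01·[0.4000·0.0000 + 0.6000·6.8750] = 4.0842; exercise value = 0.0000 ≤ continuation, so V_u = 4.0842
Node d (S = 110.5): continuation = 1/1.01·[0.4000·6.8750 + 0.6000·51.0750] = 33.0644; exercise value = 34.5000 > continuation, so V_d = 34.5000 (exercise)
Node 0 (S = 130): continuation = 1/1.01·[0.4000·4.0842 + 0.6000·34.5000] = 22.1125; exercise value = 15.0000 ≤ continuation, so V_0 = 22.1125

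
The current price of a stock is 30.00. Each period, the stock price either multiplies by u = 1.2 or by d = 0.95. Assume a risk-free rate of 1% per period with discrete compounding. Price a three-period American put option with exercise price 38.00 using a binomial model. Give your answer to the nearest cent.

8.00

Risk-neutral probability p = (1 + 0.01 − 0.95)/(1.2 − 0.95) = 0.0600/0.2500 = 0.2400
Terminal stock prices: S_uuu = 51.84, S_uud = 41.04, S_udd = 32.49, S_ddd = 25.72
Terminal payoffs (K − S): max(-13.84, 0) = 0, max(-3.04, 0) = 0, max(5.51, 0) = 5.51, max(12.28, 0) = 12.28
Node uu (S = 43.2): continuation = 1/1.01·[0.2400·0.0000 + 0.7600·0.0000] = 0.0000; exercise value = 0.0000 ≤ continuation, so V_uu = 0.0000
Node ud (S = 34.2): continuation = 1/1.01·[0.2400·0.0000 + 0.7600·5.5100] = 4.1461; exercise value = 3.8000 ≤ continuation, so V_ud = 4.1461
Node dd (S = 27.07): continuation = 1/1.01·[0.2400·5.5100 + 0.7600·12.2788] = 10.5488; exercise value = 10.9250 > continuation, so V_dd = 10.9250 (exercise)
Node u (S = 36): continuation = 1/1.01·[0.2400·0.0000 + 0.7600·4.1461] = 3.1199; exercise value = 2.0000 ≤ continuation, so V_u = 3.1199
Node d (S = 28.5): continuation = 1/1.01·[0.2400·4.1461 + 0.7600·10.9250] = 9.2060; exercise value = 9.5000 > continuation, so V_d = 9.5000 (exercise)
Node 0 (S = 30): continuation = 1/1.01·[0.2400·3.1199 + 0.7600·9.5000] = 7.8899; exercise value = 8.0000 > continuation, so V_0 = 8.0000 (exercise)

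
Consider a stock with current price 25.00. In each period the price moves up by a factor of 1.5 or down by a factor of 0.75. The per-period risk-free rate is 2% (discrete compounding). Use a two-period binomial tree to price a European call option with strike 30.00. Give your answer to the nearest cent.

Risk-neutral probability p = (1 + 0.02 − 0.75)/(1.5 − 0.75) = 0.2700/0.7500 = 0.3600
Terminal stock prices: S_uu = 56.25, S_ud = 28.12, S_dd = 14.06
Terminal payoffs (S − K): max(26.25, 0) = 26.25, max(-1.875, 0) = 0, max(-15.94, 0) = 0
Node u (S = 37.5): V_u = 1/1.02·[0.3600·26.2500 + 0.6400·0.0000] = 9.2647
Node d (S = 18.75): V_d = 1/1.02·[0.3600·0.0000 + 0.6400·0.0000] = 0.0000
Node 0 (S = 25): V_0 = 1/1.02·[0.3600·9.2647 + 0.6400·0.0000] = 3.2699

3.27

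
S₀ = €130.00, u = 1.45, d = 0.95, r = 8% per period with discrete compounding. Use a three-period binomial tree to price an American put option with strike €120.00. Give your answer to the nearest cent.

Risk-neutral probability p = (1 + 0.08 − 0.95)/(1.45 − 0.95) = 0.1300/0.5000 = 0.2600
Terminal stock prices: S_uuu = 396.3, S_uud = 259.7, S_udd = 170.1, S_ddd = 111.5
Terminal payoffs (K − S): max(-276.3, 0) = 0, max(-139.7, 0) = 0, max(-50.12, 0) = 0, max(8.541, 0) = 8.541
Node uu (S = 273.3): continuation = 1/1.08·[0.2600·0.0000 + 0.7400·0.0000] = 0.0000; exercise value = 0.0000 ≤ continuation, so V_uu = 0.0000
Node ud (S = 179.1): continuation = 1/1.08·[0.2600·0.0000 + 0.7400·0.0000] = 0.0000; exercise value = 0.0000 ≤ continuation, so V_ud = 0.0000
Node dd (S = 117.3): continuation = 1/1.08·[0.2600·0.0000 + 0.7400·8.5413] = 5.8523; exercise value = 2.6750 ≤ continuation, so V_dd = 5.8523
Node u (S = 188.5): continuation = 1/1.08·[0.2600·0.0000 + 0.7400·0.0000] = 0.0000; exercise value = 0.0000 ≤ continuation, so V_u = 0.0000
Node d (S = 123.5): continuation = 1/1.08·[0.2600·0.0000 + 0.7400·5.8523] = 4.0099; exercise value = 0.0000 ≤ continuation, so V_d = 4.0099
Node 0 (S = 130): continuation = 1/1.08·[0.2600·0.0000 + 0.7400·4.0099] = 2.7475; exercise value = 0.0000 ≤ continuation, so V_0 = 2.7475

€2.75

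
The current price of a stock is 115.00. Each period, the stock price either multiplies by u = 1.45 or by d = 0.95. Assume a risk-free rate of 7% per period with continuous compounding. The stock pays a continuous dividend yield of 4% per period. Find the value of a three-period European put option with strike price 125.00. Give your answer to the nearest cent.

12.64

Per-period risk-free factor R = e^0.07 = 1.0725; dividend-adjusted growth = e^(0.07−0.04) = 1.0305.
Risk-neutral probability p = (1.0305 − 0.95)/(1.45 − 0.95) = 0.0805/0.5000 = 0.1609
Terminal stock prices: S_uuu = 350.6, S_uud = 229.7, S_udd = 150.5, S_ddd = 98.6
Terminal payoffs (K − S): max(-225.6, 0) = 0, max(-104.7, 0) = 0, max(-25.49, 0) = 0, max(26.4, 0) = 26.4
Node uu (S = 241.8): V_uu = e^(−0.07)·[0.1609·0.0000 + 0.8391·0.0000] = 0.0000
Node ud (S = 158.4): V_ud = e^(−0.07)·[0.1609·0.0000 + 0.8391·0.0000] = 0.0000
Node dd (S = 103.8): V_dd = e^(−0.07)·[0.1609·0.0000 + 0.8391·26.4019] = 20.6559
Node u (S = 166.8): V_u = e^(−0.07)·[0.1609·0.0000 + 0.8391·0.0000] = 0.0000
Node d (S = 109.2): V_d = e^(−0.07)·[0.1609·0.0000 + 0.8391·20.6559] = 16.1604
Node 0 (S = 115): V_0 = e^(−0.07)·[0.1609·0.0000 + 0.8391·16.1604] = 12.6433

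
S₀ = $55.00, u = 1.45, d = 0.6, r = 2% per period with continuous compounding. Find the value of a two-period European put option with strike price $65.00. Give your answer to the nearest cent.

$19.34

Risk-neutral probability p = (e^0.02 − 0.6)/(1.45 − 0.6) = 0.4202/0.8500 = 0.4944
Terminal stock prices: S_uu = 115.6, S_ud = 47.85, S_dd = 19.8
Terminal payoffs (K − S): max(-50.64, 0) = 0, max(17.15, 0) = 17.15, max(45.2, 0) = 45.2
Node u (S = 79.75): V_u = e^(−0.02)·[0.4944·0.0000 + 0.5056·17.1500] = 8.5001
Node d (S = 33): V_d = e^(−0.02)·[0.4944·17.1500 + 0.5056·45.2000] = 30.7129
Node 0 (S = 55): V_0 = e^(−0.02)·[0.4944·8.5001 + 0.5056·30.7129] = 19.3412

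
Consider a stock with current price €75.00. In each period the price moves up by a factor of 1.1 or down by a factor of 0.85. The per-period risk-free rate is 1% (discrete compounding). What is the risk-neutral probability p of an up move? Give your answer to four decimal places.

Risk-neutral probability p = (1 + 0.01 − 0.85)/(1.1 − 0.85) = 0.1600/0.2500 = 0.6400

p = 0.6400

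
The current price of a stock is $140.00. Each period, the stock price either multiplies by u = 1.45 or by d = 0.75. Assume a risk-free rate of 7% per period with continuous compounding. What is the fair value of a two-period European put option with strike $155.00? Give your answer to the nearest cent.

$20.47

Risk-neutral probability p = (e^0.07 − 0.75)/(1.45 − 0.75) = 0.3225/0.7000 = 0.4607
Terminal stock prices: S_uu = 294.4, S_ud = 152.2, S_dd = 78.75
Terminal payoffs (K − S): max(-139.4, 0) = 0, max(2.75, 0) = 2.75, max(76.25, 0) = 76.25
Node u (S = 203): V_u = e^(−0.07)·[0.4607·0.0000 + 0.5393·2.7500] = 1.3827
Node d (S = 105): V_d = e^(−0.07)·[0.4607·2.7500 + 0.5393·76.2500] = 39.5210
Node 0 (S = 140): V_0 = e^(−0.07)·[0.4607·1.3827 + 0.5393·39.5210] = 20.4658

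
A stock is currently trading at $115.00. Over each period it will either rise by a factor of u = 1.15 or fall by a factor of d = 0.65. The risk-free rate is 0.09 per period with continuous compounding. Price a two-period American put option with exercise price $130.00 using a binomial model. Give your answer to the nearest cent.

Risk-neutral probability p = (e^0.09 − 0.65)/(1.15 − 0.65) = 0.4442/0.5000 = 0.8883
Terminal stock prices: S_uu = 152.1, S_ud = 85.96, S_dd = 48.59
Terminal payoffs (K − S): max(-22.09, 0) = 0, max(44.04, 0) = 44.04, max(81.41, 0) = 81.41
Node u (S = 132.2): continuation = e^(−0.09)·[0.8883·0.0000 + 0.1117·44.0375] = 4.4937; exercise value = 0.0000 ≤ continuation, so V_u = 4.4937
Node d (S = 74.75): continuation = e^(−0.09)·[0.8883·44.0375 + 0.1117·81.4125] = 44.0611; exercise value = 55.2500 > continuation, so V_d = 55.2500 (exercise)
Node 0 (S = 115): continuation = e^(−0.09)·[0.8883·4.4937 + 0.1117·55.2500] = 9.2862; exercise value = 15.0000 > continuation, so V_0 = 15.0000 (exercise)

$15.00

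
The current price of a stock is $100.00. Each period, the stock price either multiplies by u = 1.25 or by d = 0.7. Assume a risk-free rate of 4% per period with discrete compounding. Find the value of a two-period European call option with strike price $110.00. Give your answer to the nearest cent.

Risk-neutral probability p = (1 + 0.04 − 0.7)/(1.25 − 0.7) = 0.3400/0.5500 = 0.6182
Terminal stock prices: S_uu = 156.2, S_ud = 87.5, S_dd = 49
Terminal payoffs (S − K): max(46.25, 0) = 46.25, max(-22.5, 0) = 0, max(-61, 0) = 0
Node u (S = 125): V_u = 1/1.04·[0.6182·46.2500 + 0.3818·0.0000] = 27.4913
Node d (S = 70): V_d = 1/1.04·[0.6182·0.0000 + 0.3818·0.0000] = 0.0000
Node 0 (S = 100): V_0 = 1/1.04·[0.6182·27.4913 + 0.3818·0.0000] = 16.3410

$16.34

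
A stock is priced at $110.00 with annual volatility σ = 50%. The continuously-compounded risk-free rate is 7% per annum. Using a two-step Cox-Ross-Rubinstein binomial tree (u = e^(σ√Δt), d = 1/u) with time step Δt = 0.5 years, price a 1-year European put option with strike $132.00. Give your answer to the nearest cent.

CRR parameters: u = e^(σ√Δt) = e^(0.5·√0.5) = 1.4241, d = 1/u = 0.7022
Per-period rate: rΔt = 0.07·0.5 = 0.035, so R = e^0.035 = 1.0356
Risk-neutral probability p = (e^0.035 − 0.7022)/(1.4241 − 0.7022) = 0.3334/0.7219 = 0.4619
Terminal stock prices: S_uu = 223.1, S_ud = 110, S_dd = 54.24
Terminal payoffs (K − S): max(-91.09, 0) = 0, max(22, 0) = 22, max(77.76, 0) = 77.76
Node u (S = 156.7): V_u = e^(−0.035)·[0.4619·0.0000 + 0.5381·22.0000] = 11.4319
Node d (S = 77.24): V_d = e^(−0.035)·[0.4619·22.0000 + 0.5381·77.7624] = 50.2192
Node 0 (S = 110): V_0 = e^(−0.035)·[0.4619·11.4319 + 0.5381·50.2192] = 31.1937

$31.19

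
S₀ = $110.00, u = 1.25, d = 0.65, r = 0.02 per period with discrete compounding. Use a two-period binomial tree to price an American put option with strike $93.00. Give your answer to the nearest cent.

Risk-neutral probability p = (1 + 0.02 − 0.65)/(1.25 − 0.65) = 0.3700/0.6000 = 0.6167
Terminal stock prices: S_uu = 171.9, S_ud = 89.38, S_dd = 46.48
Terminal payoffs (K − S): max(-78.88, 0) = 0, max(3.625, 0) = 3.625, max(46.52, 0) = 46.52
Node u (S = 137.5): continuation = 1/1.02·[0.6167·0.0000 + 0.3833·3.6250] = 1.3623; exercise value = 0.0000 ≤ continuation, so V_u = 1.3623
Node d (S = 71.5): continuation = 1/1.02·[0.6167·3.6250 + 0.3833·46.5250] = 19.6765; exercise value = 21.5000 > continuation, so V_d = 21.5000 (exercise)
Node 0 (S = 110): continuation = 1/1.02·[0.6167·1.3623 + 0.3833·21.5000] = 8.9037; exercise value = 0.0000 ≤ continuation, so V_0 = 8.9037

$8.90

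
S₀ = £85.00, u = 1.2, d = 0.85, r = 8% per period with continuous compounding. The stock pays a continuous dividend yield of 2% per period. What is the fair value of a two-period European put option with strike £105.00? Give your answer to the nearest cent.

Per-period risk-free factor R = e^0.08 = 1.0833; dividend-adjusted growth = e^(0.08−0.02) = 1.0618.
Risk-neutral probability p = (1.0618 − 0.85)/(1.2 − 0.85) = 0.2118/0.3500 = 0.6052
Terminal stock prices: S_uu = 122.4, S_ud = 86.7, S_dd = 61.41
Terminal payoffs (K − S): max(-17.4, 0) = 0, max(18.3, 0) = 18.3, max(43.59, 0) = 43.59
Node u (S = 102): V_u = e^(−0.08)·[0.6052·0.0000 + 0.3948·18.3000] = 6.6686
Node d (S = 72.25): V_d = e^(−0.08)·[0.6052·18.3000 + 0.3948·43.5875] = 26.1079
Node 0 (S = 85): V_0 = e^(−0.08)·[0.6052·6.6686 + 0.3948·26.1079] = 13.2396

£13.24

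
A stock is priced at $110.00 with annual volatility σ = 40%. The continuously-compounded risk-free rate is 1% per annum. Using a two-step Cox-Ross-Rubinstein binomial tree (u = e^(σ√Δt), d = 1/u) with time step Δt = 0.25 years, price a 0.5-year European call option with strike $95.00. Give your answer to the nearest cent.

CRR parameters: u = e^(σ√Δt) = e^(0.4·√0.25) = 1.2214, d = 1/u = 0.8187
Per-period rate: rΔt = 0.01·0.25 = 0.0025, so R = e^0.0025 = 1.0025
Risk-neutral probability p = (e^0.0025 − 0.8187)/(1.2214 − 0.8187) = 0.1838/0.4027 = 0.4564
Terminal stock prices: S_uu = 164.1, S_ud = 110, S_dd = 73.74
Terminal payoffs (S − K): max(69.1, 0) = 69.1, max(15, 0) = 15, max(-21.26, 0) = 0
Node u (S = 134.4): V_u = e^(−0.0025)·[0.4564·69.1007 + 0.5436·15.0000] = 39.5915
Node d (S = 90.06): V_d = e^(−0.0025)·[0.4564·15.0000 + 0.5436·0.0000] = 6.8286
Node 0 (S = 110): V_0 = e^(−0.0025)·[0.4564·39.5915 + 0.5436·6.8286] = 21.7266

$21.73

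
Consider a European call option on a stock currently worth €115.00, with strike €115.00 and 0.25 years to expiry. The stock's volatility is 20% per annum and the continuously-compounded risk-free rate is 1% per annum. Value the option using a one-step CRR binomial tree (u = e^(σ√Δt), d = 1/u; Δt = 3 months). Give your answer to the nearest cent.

€5.88

CRR parameters: u = e^(σ√Δt) = e^(0.2·√0.25) = 1.1052, d = 1/u = 0.9048
Per-period rate: rΔt = 0.01·0.25 = 0.0025, so R = e^0.0025 = 1.0025
Risk-neutral probability p = (e^0.0025 − 0.9048)/(1.1052 − 0.9048) = 0.0977/0.2003 = 0.4875
Terminal stock prices: S_u = 127.1, S_d = 104.1
Terminal payoffs (S − K): max(12.09, 0) = 12.09, max(-10.94, 0) = 0
Node 0 (S = 115): V_0 = e^(−0.0025)·[0.4875·12.0947 + 0.5125·0.0000] = 5.8816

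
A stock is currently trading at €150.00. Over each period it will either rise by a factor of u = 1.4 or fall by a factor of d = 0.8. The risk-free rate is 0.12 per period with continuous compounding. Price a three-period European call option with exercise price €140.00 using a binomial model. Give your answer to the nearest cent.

Risk-neutral probability p = (e^0.12 − 0.8)/(1.4 − 0.8) = 0.3275/0.6000 = 0.5458
Terminal stock prices: S_uuu = 411.6, S_uud = 235.2, S_udd = 134.4, S_ddd = 76.8
Terminal payoffs (S − K): max(271.6, 0) = 271.6, max(95.2, 0) = 95.2, max(-5.6, 0) = 0, max(-63.2, 0) = 0
Node uu (S = 294): V_uu = e^(−0.12)·[0.5458·271.6000 + 0.4542·95.2000] = 169.8311
Node ud (S = 168): V_ud = e^(−0.12)·[0.5458·95.2000 + 0.4542·0.0000] = 46.0869
Node dd (S = 96): V_dd = e^(−0.12)·[0.5458·0.0000 + 0.4542·0.0000] = 0.0000
Node u (S = 210): V_u = e^(−0.12)·[0.5458·169.8311 + 0.4542·46.0869] = 100.7808
Node d (S = 120): V_d = e^(−0.12)·[0.5458·46.0869 + 0.4542·0.0000] = 22.3109
Node 0 (S = 150): V_0 = e^(−0.12)·[0.5458·100.7808 + 0.4542·22.3109] = 57.7757

€57.78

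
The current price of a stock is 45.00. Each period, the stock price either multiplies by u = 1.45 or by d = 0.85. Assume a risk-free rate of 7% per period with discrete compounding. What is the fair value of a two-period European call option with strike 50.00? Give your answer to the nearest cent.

Risk-neutral probability p = (1 + 0.07 − 0.85)/(1.45 − 0.85) = 0.2200/0.6000 = 0.3667
Terminal stock prices: S_uu = 94.61, S_ud = 55.46, S_dd = 32.51
Terminal payoffs (S − K): max(44.61, 0) = 44.61, max(5.462, 0) = 5.462, max(-17.49, 0) = 0
Node u (S = 65.25): V_u = 1/1.07·[0.3667·44.6125 + 0.6333·5.4625] = 18.5210
Node d (S = 38.25): V_d = 1/1.07·[0.3667·5.4625 + 0.6333·0.0000] = 1.8719
Node 0 (S = 45): V_0 = 1/1.07·[0.3667·18.5210 + 0.6333·1.8719] = 7.4547

7.45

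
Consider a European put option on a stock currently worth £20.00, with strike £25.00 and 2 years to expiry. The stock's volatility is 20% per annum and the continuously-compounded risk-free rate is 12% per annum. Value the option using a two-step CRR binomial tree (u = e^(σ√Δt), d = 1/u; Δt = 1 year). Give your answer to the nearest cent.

CRR parameters: u = e^(σ√Δt) = e^(0.2·√1) = 1.2214, d = 1/u = 0.8187
Per-period rate: rΔt = 0.12·1 = 0.12, so R = e^0.12 = 1.1275
Risk-neutral probability p = (e^0.12 − 0.8187)/(1.2214 − 0.8187) = 0.3088/0.4027 = 0.7668
Terminal stock prices: S_uu = 29.84, S_ud = 20, S_dd = 13.41
Terminal payoffs (K − S): max(-4.836, 0) = 0, max(5, 0) = 5, max(11.59, 0) = 11.59
Node u (S = 24.43): V_u = e^(−0.12)·[0.7668·0.0000 + 0.2332·5.0000] = 1.0342
Node d (S = 16.37): V_d = e^(−0.12)·[0.7668·5.0000 + 0.2332·11.5936] = 5.7984
Node 0 (S = 20): V_0 = e^(−0.12)·[0.7668·1.0342 + 0.2332·5.7984] = 1.9026

£1.90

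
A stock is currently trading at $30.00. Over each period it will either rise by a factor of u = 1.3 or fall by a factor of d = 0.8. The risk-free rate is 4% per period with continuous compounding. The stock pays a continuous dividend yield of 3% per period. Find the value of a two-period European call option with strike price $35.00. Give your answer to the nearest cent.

$2.56

Per-period risk-free factor R = e^0.04 = 1.0408; dividend-adjusted growth = e^(0.04−0.03) = 1.0101.
Risk-neutral probability p = (1.0101 − 0.8)/(1.3 − 0.8) = 0.2101/0.5000 = 0.4201
Terminal stock prices: S_uu = 50.7, S_ud = 31.2, S_dd = 19.2
Terminal payoffs (S − K): max(15.7, 0) = 15.7, max(-3.8, 0) = 0, max(-15.8, 0) = 0
Node u (S = 39): V_u = e^(−0.04)·[0.4201·15.7000 + 0.5799·0.0000] = 6.3370
Node d (S = 24): V_d = e^(−0.04)·[0.4201·0.0000 + 0.5799·0.0000] = 0.0000
Node 0 (S = 30): V_0 = e^(−0.04)·[0.4201·6.3370 + 0.5799·0.0000] = 2.5578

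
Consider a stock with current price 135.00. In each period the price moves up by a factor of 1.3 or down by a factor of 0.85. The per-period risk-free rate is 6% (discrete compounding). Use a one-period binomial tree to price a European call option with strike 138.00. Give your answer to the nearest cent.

Risk-neutral probability p = (1 + 0.06 − 0.85)/(1.3 − 0.85) = 0.2100/0.4500 = 0.4667
Terminal stock prices: S_u = 175.5, S_d = 114.8
Terminal payoffs (S − K): max(37.5, 0) = 37.5, max(-23.25, 0) = 0
Node 0 (S = 135): V_0 = 1/1.06·[0.4667·37.5000 + 0.5333·0.0000] = 16.5094

16.51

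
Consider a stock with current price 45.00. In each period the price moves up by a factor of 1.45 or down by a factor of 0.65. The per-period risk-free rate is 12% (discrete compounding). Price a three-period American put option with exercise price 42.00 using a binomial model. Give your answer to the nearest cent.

5.72

Risk-neutral probability p = (1 + 0.12 − 0.65)/(1.45 − 0.65) = 0.4700/0.8000 = 0.5875
Terminal stock prices: S_uuu = 137.2, S_uud = 61.5, S_udd = 27.57, S_ddd = 12.36
Terminal payoffs (K − S): max(-95.19, 0) = 0, max(-19.5, 0) = 0, max(14.43, 0) = 14.43, max(29.64, 0) = 29.64
Node uu (S = 94.61): continuation = 1/1.12·[0.5875·0.0000 + 0.4125·0.0000] = 0.0000; exercise value = 0.0000 ≤ continuation, so V_uu = 0.0000
Node ud (S = 42.41): continuation = 1/1.12·[0.5875·0.0000 + 0.4125·14.4319] = 5.3153; exercise value = 0.0000 ≤ continuation, so V_ud = 5.3153
Node dd (S = 19.01): continuation = 1/1.12·[0.5875·14.4319 + 0.4125·29.6419] = 18.4875; exercise value = 22.9875 > continuation, so V_dd = 22.9875 (exercise)
Node u (S = 65.25): continuation = 1/1.12·[0.5875·0.0000 + 0.4125·5.3153] = 1.9576; exercise value = 0.0000 ≤ continuation, so V_u = 1.9576
Node d (S = 29.25): continuation = 1/1.12·[0.5875·5.3153 + 0.4125·22.9875] = 11.2545; exercise value = 12.7500 > continuation, so V_d = 12.7500 (exercise)
Node 0 (S = 45): continuation = 1/1.12·[0.5875·1.9576 + 0.4125·12.7500] = 5.7228; exercise value = 0.0000 ≤ continuation, so V_0 = 5.7228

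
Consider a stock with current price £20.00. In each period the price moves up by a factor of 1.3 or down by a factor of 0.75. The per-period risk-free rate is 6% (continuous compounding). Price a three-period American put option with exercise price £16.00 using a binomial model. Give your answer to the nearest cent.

£1.03

Risk-neutral probability p = (e^0.06 − 0.75)/(1.3 − 0.75) = 0.3118/0.5500 = 0.5670
Terminal stock prices: S_uuu = 43.94, S_uud = 25.35, S_udd = 14.62, S_ddd = 8.438
Terminal payoffs (K − S): max(-27.94, 0) = 0, max(-9.35, 0) = 0, max(1.375, 0) = 1.375, max(7.562, 0) = 7.562
Node uu (S = 33.8): continuation = e^(−0.06)·[0.5670·0.0000 + 0.4330·0.0000] = 0.0000; exercise value = 0.0000 ≤ continuation, so V_uu = 0.0000
Node ud (S = 19.5): continuation = e^(−0.06)·[0.5670·0.0000 + 0.4330·1.3750] = 0.5607; exercise value = 0.0000 ≤ continuation, so V_ud = 0.5607
Node dd (S = 11.25): continuation = e^(−0.06)·[0.5670·1.3750 + 0.4330·7.5625] = 3.8182; exercise value = 4.7500 > continuation, so V_dd = 4.7500 (exercise)
Node u (S = 26): continuation = e^(−0.06)·[0.5670·0.0000 + 0.4330·0.5607] = 0.2287; exercise value = 0.0000 ≤ continuation, so V_u = 0.2287
Node d (S = 15): continuation = e^(−0.06)·[0.5670·0.5607 + 0.4330·4.7500] = 2.2365; exercise value = 1.0000 ≤ continuation, so V_d = 2.2365
Node 0 (S = 20): continuation = e^(−0.06)·[0.5670·0.2287 + 0.4330·2.2365] = 1.0342; exercise value = 0.0000 ≤ continuation, so V_0 = 1.0342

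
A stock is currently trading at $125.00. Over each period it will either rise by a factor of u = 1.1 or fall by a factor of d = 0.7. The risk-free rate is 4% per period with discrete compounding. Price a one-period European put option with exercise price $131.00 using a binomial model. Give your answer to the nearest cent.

$6.27

Risk-neutral probability p = (1 + 0.04 − 0.7)/(1.1 − 0.7) = 0.3400/0.4000 = 0.8500
Terminal stock prices: S_u = 137.5, S_d = 87.5
Terminal payoffs (K − S): max(-6.5, 0) = 0, max(43.5, 0) = 43.5
Node 0 (S = 125): V_0 = 1/1.04·[0.8500·0.0000 + 0.1500·43.5000] = 6.2740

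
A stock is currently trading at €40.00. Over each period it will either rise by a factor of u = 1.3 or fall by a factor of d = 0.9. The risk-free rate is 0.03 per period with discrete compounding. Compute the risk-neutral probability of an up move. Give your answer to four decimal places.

p = 0.3250

Risk-neutral probability p = (1 + 0.03 − 0.9)/(1.3 − 0.9) = 0.1300/0.4000 = 0.3250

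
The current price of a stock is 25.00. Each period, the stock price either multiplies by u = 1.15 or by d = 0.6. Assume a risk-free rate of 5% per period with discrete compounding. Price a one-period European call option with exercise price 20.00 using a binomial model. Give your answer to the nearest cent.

6.82

Risk-neutral probability p = (1 + 0.05 − 0.6)/(1.15 − 0.6) = 0.4500/0.5500 = 0.8182
Terminal stock prices: S_u = 28.75, S_d = 15
Terminal payoffs (S − K): max(8.75, 0) = 8.75, max(-5, 0) = 0
Node 0 (S = 25): V_0 = 1/1.05·[0.8182·8.7500 + 0.1818·0.0000] = 6.8182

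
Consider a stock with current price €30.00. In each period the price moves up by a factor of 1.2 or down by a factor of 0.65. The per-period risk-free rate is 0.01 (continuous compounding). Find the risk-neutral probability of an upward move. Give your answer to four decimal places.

p = 0.6546

Risk-neutral probability p = (e^0.01 − 0.65)/(1.2 − 0.65) = 0.3601/0.5500 = 0.6546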